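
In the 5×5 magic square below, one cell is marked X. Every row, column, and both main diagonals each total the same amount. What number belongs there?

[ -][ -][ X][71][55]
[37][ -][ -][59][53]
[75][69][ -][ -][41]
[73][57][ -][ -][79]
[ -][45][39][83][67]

77

Column 5 is complete and sums to 295; that is the magic constant.
Row 5 needs 295; the known cells sum to 234, so (5,1) = 61.
Column 1: 37 + 75 + 73 + 61 + ? = 295, so (1,1) = 49.
Anti-diagonal needs 295; the known cells sum to 232, so (3,3) = 63.
Row 3: 75 + 69 + 63 + 41 + ? = 295, so (3,4) = 47.
From column 4, 295 − (71 + 59 + 47 + 83) gives (4,4) = 35.
Using main diagonal: 49 + 63 + 35 + 67 + ? → (2,2) = 295 − 214 = 81.
Row 2: 37 + 81 + 59 + 53 + ? = 295, so (2,3) = 65.
From row 4, 295 − (73 + 57 + 35 + 79) gives (4,3) = 51.
Column 2 must total 295; the given cells sum to 252, so (1,2) = 43.
Using column 3: 65 + 63 + 51 + 39 + ? → (1,3) = 295 − 218 = 77.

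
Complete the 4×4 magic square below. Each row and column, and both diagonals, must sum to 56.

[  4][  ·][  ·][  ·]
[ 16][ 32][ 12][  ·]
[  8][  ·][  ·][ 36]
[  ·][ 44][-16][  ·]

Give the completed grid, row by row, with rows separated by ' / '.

Row 2 needs 56; the known cells sum to 60, so (2,4) = -4.
Column 1 needs 56; the known cells sum to 28, so (4,1) = 28.
From row 4, 56 − (28 + 44 + (-16)) gives (4,4) = 0.
Using column 4: -4 + 36 + 0 + ? → (1,4) = 56 − 32 = 24.
Main diagonal: 4 + 32 + 0 + ? = 56, so (3,3) = 20.
Anti-diagonal needs 56; the known cells sum to 64, so (3,2) = -8.
Column 2 must total 56; the given cells sum to 68, so (1,2) = -12.
Column 3 needs 56; the known cells sum to 16, so (1,3) = 40.

4 -12 40 24 / 16 32 12 -4 / 8 -8 20 36 / 28 44 -16 0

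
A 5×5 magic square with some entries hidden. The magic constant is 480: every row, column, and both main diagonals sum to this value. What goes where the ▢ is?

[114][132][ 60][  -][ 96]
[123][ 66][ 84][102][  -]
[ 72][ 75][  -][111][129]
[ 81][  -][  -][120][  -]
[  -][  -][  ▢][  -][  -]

126

From row 1, 480 − (114 + 132 + 60 + 96) gives (1,4) = 78.
The remaining cell in row 2 is (2,5) = 480 − 375 = 105.
Row 3 needs 480; the known cells sum to 387, so (3,3) = 93.
Column 1: 114 + 123 + 72 + 81 + ? = 480, so (5,1) = 90.
Column 4 must total 480; the given cells sum to 411, so (5,4) = 69.
From main diagonal, 480 − (114 + 66 + 93 + 120) gives (5,5) = 87.
The remaining cell in anti-diagonal is (4,2) = 480 − 381 = 99.
Column 2 must total 480; the given cells sum to 372, so (5,2) = 108.
From column 5, 480 − (96 + 105 + 129 + 87) gives (4,5) = 63.
The remaining cell in row 4 is (4,3) = 480 − 363 = 117.
From row 5, 480 − (90 + 108 + 69 + 87) gives (5,3) = 126.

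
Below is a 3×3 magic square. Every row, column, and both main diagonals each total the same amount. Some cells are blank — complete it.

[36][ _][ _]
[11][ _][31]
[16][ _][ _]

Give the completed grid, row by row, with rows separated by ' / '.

Column 1 is already complete: 36 + 11 + 16 = 63, so that is the magic constant.
Row 2 needs 63; the known cells sum to 42, so (2,2) = 21.
Main diagonal needs 63; the known cells sum to 57, so (3,3) = 6.
The remaining cell in anti-diagonal is (1,3) = 63 − 37 = 26.
Row 1 must total 63; the given cells sum to 62, so (1,2) = 1.
Row 3 must total 63; the given cells sum to 22, so (3,2) = 41.

36 1 26 / 11 21 31 / 16 41 6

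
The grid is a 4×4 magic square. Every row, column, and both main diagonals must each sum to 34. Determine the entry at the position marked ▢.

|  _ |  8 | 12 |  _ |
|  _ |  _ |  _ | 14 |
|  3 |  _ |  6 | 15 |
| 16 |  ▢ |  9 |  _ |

5

From row 3, 34 − (3 + 6 + 15) gives (3,2) = 10.
Using column 3: 12 + 6 + 9 + ? → (2,3) = 34 − 27 = 7.
Anti-diagonal needs 34; the known cells sum to 33, so (1,4) = 1.
Row 1 must total 34; the given cells sum to 21, so (1,1) = 13.
Column 1 must total 34; the given cells sum to 32, so (2,1) = 2.
Using column 4: 1 + 14 + 15 + ? → (4,4) = 34 − 30 = 4.
Main diagonal needs 34; the known cells sum to 23, so (2,2) = 11.
From row 4, 34 − (16 + 9 + 4) gives (4,2) = 5.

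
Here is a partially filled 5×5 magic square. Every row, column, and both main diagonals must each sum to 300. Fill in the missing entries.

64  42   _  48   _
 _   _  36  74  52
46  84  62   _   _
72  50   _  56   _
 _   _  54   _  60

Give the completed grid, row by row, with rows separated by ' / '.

64 42 70 48 76 / 80 58 36 74 52 / 46 84 62 40 68 / 72 50 78 56 44 / 38 66 54 82 60

The remaining cell in main diagonal is (2,2) = 300 − 242 = 58.
From row 2, 300 − (58 + 36 + 74 + 52) gives (2,1) = 80.
Column 1: 64 + 80 + 46 + 72 + ? = 300, so (5,1) = 38.
Column 2 must total 300; the given cells sum to 234, so (5,2) = 66.
Anti-diagonal: 74 + 62 + 50 + 38 + ? = 300, so (1,5) = 76.
The remaining cell in row 1 is (1,3) = 300 − 230 = 70.
Row 5 needs 300; the known cells sum to 218, so (5,4) = 82.
Column 3: 70 + 36 + 62 + 54 + ? = 300, so (4,3) = 78.
Column 4 needs 300; the known cells sum to 260, so (3,4) = 40.
Row 3 must total 300; the given cells sum to 232, so (3,5) = 68.
From row 4, 300 − (72 + 50 + 78 + 56) gives (4,5) = 44.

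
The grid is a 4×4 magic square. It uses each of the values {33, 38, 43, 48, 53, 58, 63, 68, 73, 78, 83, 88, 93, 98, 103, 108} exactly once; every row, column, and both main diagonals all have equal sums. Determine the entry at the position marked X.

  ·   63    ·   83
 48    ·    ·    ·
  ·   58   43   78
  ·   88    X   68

The 16 entries sum to 1128, so each line sums to 1128/4 = 282.
Row 3 needs 282; the known cells sum to 179, so (3,1) = 103.
Column 2 needs 282; the known cells sum to 209, so (2,2) = 73.
Column 4 must total 282; the given cells sum to 229, so (2,4) = 53.
From main diagonal, 282 − (73 + 43 + 68) gives (1,1) = 98.
Using row 1: 98 + 63 + 83 + ? → (1,3) = 282 − 244 = 38.
Row 2 needs 282; the known cells sum to 174, so (2,3) = 108.
Column 1: 98 + 48 + 103 + ? = 282, so (4,1) = 33.
Column 3 needs 282; the known cells sum to 189, so (4,3) = 93.

93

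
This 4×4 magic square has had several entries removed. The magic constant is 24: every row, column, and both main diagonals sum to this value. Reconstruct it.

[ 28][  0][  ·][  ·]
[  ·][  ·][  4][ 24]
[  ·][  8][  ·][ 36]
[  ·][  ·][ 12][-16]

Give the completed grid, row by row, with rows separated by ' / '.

The remaining cell in column 4 is (1,4) = 24 − 44 = -20.
From anti-diagonal, 24 − (-20 + 4 + 8) gives (4,1) = 32.
Row 1 must total 24; the given cells sum to 8, so (1,3) = 16.
Row 4: 32 + 12 + (-16) + ? = 24, so (4,2) = -4.
Column 2: 0 + 8 + (-4) + ? = 24, so (2,2) = 20.
Column 3 needs 24; the known cells sum to 32, so (3,3) = -8.
Row 2 needs 24; the known cells sum to 48, so (2,1) = -24.
Row 3: 8 + (-8) + 36 + ? = 24, so (3,1) = -12.

28 0 16 -20 / -24 20 4 24 / -12 8 -8 36 / 32 -4 12 -16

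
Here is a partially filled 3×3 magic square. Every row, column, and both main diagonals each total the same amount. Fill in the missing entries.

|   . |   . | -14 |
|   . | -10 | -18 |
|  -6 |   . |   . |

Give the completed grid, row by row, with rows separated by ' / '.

Anti-diagonal is already complete: -14 + -10 + -6 = -30, so that is the magic constant.
Row 2 must total -30; the given cells sum to -28, so (2,1) = -2.
Column 1 needs -30; the known cells sum to -8, so (1,1) = -22.
The remaining cell in column 3 is (3,3) = -30 − (-32) = 2.
Row 1 needs -30; the known cells sum to -36, so (1,2) = 6.
Row 3 must total -30; the given cells sum to -4, so (3,2) = -26.

-22 6 -14 / -2 -10 -18 / -6 -26 2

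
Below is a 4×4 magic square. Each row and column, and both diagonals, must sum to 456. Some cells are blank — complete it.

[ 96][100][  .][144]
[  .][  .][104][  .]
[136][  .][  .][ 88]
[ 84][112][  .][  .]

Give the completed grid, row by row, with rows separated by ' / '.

From row 1, 456 − (96 + 100 + 144) gives (1,3) = 116.
Column 1: 96 + 136 + 84 + ? = 456, so (2,1) = 140.
Anti-diagonal must total 456; the given cells sum to 332, so (3,2) = 124.
Row 3 must total 456; the given cells sum to 348, so (3,3) = 108.
Column 2 needs 456; the known cells sum to 336, so (2,2) = 120.
From column 3, 456 − (116 + 104 + 108) gives (4,3) = 128.
Using main diagonal: 96 + 120 + 108 + ? → (4,4) = 456 − 324 = 132.
The remaining cell in row 2 is (2,4) = 456 − 364 = 92.

96 100 116 144 / 140 120 104 92 / 136 124 108 88 / 84 112 128 132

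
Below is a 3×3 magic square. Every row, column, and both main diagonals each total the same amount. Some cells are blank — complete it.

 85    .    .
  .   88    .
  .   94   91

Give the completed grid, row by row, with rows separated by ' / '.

Main diagonal is already complete: 85 + 88 + 91 = 264, so that is the magic constant.
From row 3, 264 − (94 + 91) gives (3,1) = 79.
Column 1 needs 264; the known cells sum to 164, so (2,1) = 100.
Column 2 must total 264; the given cells sum to 182, so (1,2) = 82.
Anti-diagonal: 88 + 79 + ? = 264, so (1,3) = 97.
Row 2 must total 264; the given cells sum to 188, so (2,3) = 76.

85 82 97 / 100 88 76 / 79 94 91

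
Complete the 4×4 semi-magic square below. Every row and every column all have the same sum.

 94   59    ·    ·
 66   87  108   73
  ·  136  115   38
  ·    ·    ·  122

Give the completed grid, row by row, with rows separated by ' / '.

94 59 80 101 / 66 87 108 73 / 45 136 115 38 / 129 52 31 122

Row 2 is already complete: 66 + 87 + 108 + 73 = 334, so that is the magic constant.
Using row 3: 136 + 115 + 38 + ? → (3,1) = 334 − 289 = 45.
Using column 1: 94 + 66 + 45 + ? → (4,1) = 334 − 205 = 129.
The remaining cell in column 2 is (4,2) = 334 − 282 = 52.
Column 4 must total 334; the given cells sum to 233, so (1,4) = 101.
Row 1 needs 334; the known cells sum to 254, so (1,3) = 80.
Row 4: 129 + 52 + 122 + ? = 334, so (4,3) = 31.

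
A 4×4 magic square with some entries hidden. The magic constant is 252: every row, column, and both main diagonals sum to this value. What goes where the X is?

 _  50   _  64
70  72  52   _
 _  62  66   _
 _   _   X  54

The remaining cell in row 2 is (2,4) = 252 − 194 = 58.
Column 2 must total 252; the given cells sum to 184, so (4,2) = 68.
Column 4 must total 252; the given cells sum to 176, so (3,4) = 76.
The remaining cell in main diagonal is (1,1) = 252 − 192 = 60.
Anti-diagonal needs 252; the known cells sum to 178, so (4,1) = 74.
From row 1, 252 − (60 + 50 + 64) gives (1,3) = 78.
The remaining cell in row 3 is (3,1) = 252 − 204 = 48.
The remaining cell in row 4 is (4,3) = 252 − 196 = 56.

56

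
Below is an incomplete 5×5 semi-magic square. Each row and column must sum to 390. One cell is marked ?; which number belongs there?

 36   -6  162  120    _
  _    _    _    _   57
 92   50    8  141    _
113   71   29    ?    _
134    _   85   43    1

Row 1: 36 + (-6) + 162 + 120 + ? = 390, so (1,5) = 78.
The remaining cell in row 3 is (3,5) = 390 − 291 = 99.
Row 5 needs 390; the known cells sum to 263, so (5,2) = 127.
Column 1 needs 390; the known cells sum to 375, so (2,1) = 15.
Using column 2: -6 + 50 + 71 + 127 + ? → (2,2) = 390 − 242 = 148.
Using column 3: 162 + 8 + 29 + 85 + ? → (2,3) = 390 − 284 = 106.
Column 5: 78 + 57 + 99 + 1 + ? = 390, so (4,5) = 155.
Row 2 needs 390; the known cells sum to 326, so (2,4) = 64.
From row 4, 390 − (113 + 71 + 29 + 155) gives (4,4) = 22.

22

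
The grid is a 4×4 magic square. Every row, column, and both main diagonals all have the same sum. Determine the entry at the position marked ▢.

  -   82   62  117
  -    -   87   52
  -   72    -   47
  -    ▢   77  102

97

Column 4 is complete and sums to 318; that is the magic constant.
Using row 1: 82 + 62 + 117 + ? → (1,1) = 318 − 261 = 57.
From column 3, 318 − (62 + 87 + 77) gives (3,3) = 92.
The remaining cell in main diagonal is (2,2) = 318 − 251 = 67.
Using anti-diagonal: 117 + 87 + 72 + ? → (4,1) = 318 − 276 = 42.
The remaining cell in row 2 is (2,1) = 318 − 206 = 112.
The remaining cell in row 3 is (3,1) = 318 − 211 = 107.
Using row 4: 42 + 77 + 102 + ? → (4,2) = 318 − 221 = 97.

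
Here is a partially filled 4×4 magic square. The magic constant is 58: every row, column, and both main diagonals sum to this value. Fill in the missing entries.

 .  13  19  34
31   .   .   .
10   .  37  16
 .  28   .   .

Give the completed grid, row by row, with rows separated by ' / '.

From row 1, 58 − (13 + 19 + 34) gives (1,1) = -8.
From row 3, 58 − (10 + 37 + 16) gives (3,2) = -5.
From column 1, 58 − (-8 + 31 + 10) gives (4,1) = 25.
Column 2 needs 58; the known cells sum to 36, so (2,2) = 22.
The remaining cell in main diagonal is (4,4) = 58 − 51 = 7.
Anti-diagonal must total 58; the given cells sum to 54, so (2,3) = 4.
The remaining cell in row 2 is (2,4) = 58 − 57 = 1.
Row 4: 25 + 28 + 7 + ? = 58, so (4,3) = -2.

-8 13 19 34 / 31 22 4 1 / 10 -5 37 16 / 25 28 -2 7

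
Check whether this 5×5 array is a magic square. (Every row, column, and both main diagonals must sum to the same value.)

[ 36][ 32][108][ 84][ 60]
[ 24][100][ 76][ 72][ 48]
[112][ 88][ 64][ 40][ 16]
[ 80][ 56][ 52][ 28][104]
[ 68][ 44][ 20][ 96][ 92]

Yes

Row 1: 36 + 32 + 108 + 84 + 60 = 320.
Row 2: 24 + 100 + 76 + 72 + 48 = 320.
Row 3: 112 + 88 + 64 + 40 + 16 = 320.
Row 4: 80 + 56 + 52 + 28 + 104 = 320.
Row 5: 68 + 44 + 20 + 96 + 92 = 320.
Column 1: 36 + 24 + 112 + 80 + 68 = 320.
Column 2: 32 + 100 + 88 + 56 + 44 = 320.
Column 3: 108 + 76 + 64 + 52 + 20 = 320.
Column 4: 84 + 72 + 40 + 28 + 96 = 320.
Column 5: 60 + 48 + 16 + 104 + 92 = 320.
Main diagonal: 36 + 100 + 64 + 28 + 92 = 320.
Anti-diagonal: 60 + 72 + 64 + 56 + 68 = 320.
All lines sum to 320.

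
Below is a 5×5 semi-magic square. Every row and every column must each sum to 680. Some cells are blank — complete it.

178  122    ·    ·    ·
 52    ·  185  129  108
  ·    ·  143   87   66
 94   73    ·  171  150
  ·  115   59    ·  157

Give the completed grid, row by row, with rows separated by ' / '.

178 122 101 80 199 / 52 206 185 129 108 / 220 164 143 87 66 / 94 73 192 171 150 / 136 115 59 213 157

Using row 2: 52 + 185 + 129 + 108 + ? → (2,2) = 680 − 474 = 206.
Using row 4: 94 + 73 + 171 + 150 + ? → (4,3) = 680 − 488 = 192.
Column 2 must total 680; the given cells sum to 516, so (3,2) = 164.
Using column 3: 185 + 143 + 192 + 59 + ? → (1,3) = 680 − 579 = 101.
Using column 5: 108 + 66 + 150 + 157 + ? → (1,5) = 680 − 481 = 199.
From row 1, 680 − (178 + 122 + 101 + 199) gives (1,4) = 80.
Row 3: 164 + 143 + 87 + 66 + ? = 680, so (3,1) = 220.
Column 1 must total 680; the given cells sum to 544, so (5,1) = 136.
Column 4 needs 680; the known cells sum to 467, so (5,4) = 213.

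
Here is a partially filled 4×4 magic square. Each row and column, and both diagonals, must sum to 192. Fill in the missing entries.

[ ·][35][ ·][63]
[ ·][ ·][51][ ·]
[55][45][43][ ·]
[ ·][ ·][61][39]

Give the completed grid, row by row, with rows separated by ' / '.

Row 3 must total 192; the given cells sum to 143, so (3,4) = 49.
Column 3 must total 192; the given cells sum to 155, so (1,3) = 37.
The remaining cell in column 4 is (2,4) = 192 − 151 = 41.
Anti-diagonal needs 192; the known cells sum to 159, so (4,1) = 33.
Row 1: 35 + 37 + 63 + ? = 192, so (1,1) = 57.
From row 4, 192 − (33 + 61 + 39) gives (4,2) = 59.
Column 1: 57 + 55 + 33 + ? = 192, so (2,1) = 47.
From column 2, 192 − (35 + 45 + 59) gives (2,2) = 53.

57 35 37 63 / 47 53 51 41 / 55 45 43 49 / 33 59 61 39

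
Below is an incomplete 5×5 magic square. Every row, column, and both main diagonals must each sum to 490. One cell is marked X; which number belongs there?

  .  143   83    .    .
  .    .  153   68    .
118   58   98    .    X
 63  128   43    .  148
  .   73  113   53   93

78

Row 4: 63 + 128 + 43 + 148 + ? = 490, so (4,4) = 108.
Using row 5: 73 + 113 + 53 + 93 + ? → (5,1) = 490 − 332 = 158.
From column 2, 490 − (143 + 58 + 128 + 73) gives (2,2) = 88.
The remaining cell in main diagonal is (1,1) = 490 − 387 = 103.
Anti-diagonal needs 490; the known cells sum to 452, so (1,5) = 38.
Row 1 needs 490; the known cells sum to 367, so (1,4) = 123.
Column 1 must total 490; the given cells sum to 442, so (2,1) = 48.
Column 4 must total 490; the given cells sum to 352, so (3,4) = 138.
The remaining cell in row 2 is (2,5) = 490 − 357 = 133.
Row 3 needs 490; the known cells sum to 412, so (3,5) = 78.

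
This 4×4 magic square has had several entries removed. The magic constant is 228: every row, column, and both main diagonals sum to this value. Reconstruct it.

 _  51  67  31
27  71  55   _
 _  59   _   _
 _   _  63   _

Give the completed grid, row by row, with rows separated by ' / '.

Row 1 must total 228; the given cells sum to 149, so (1,1) = 79.
Using row 2: 27 + 71 + 55 + ? → (2,4) = 228 − 153 = 75.
From column 2, 228 − (51 + 71 + 59) gives (4,2) = 47.
Column 3 must total 228; the given cells sum to 185, so (3,3) = 43.
From main diagonal, 228 − (79 + 71 + 43) gives (4,4) = 35.
Anti-diagonal must total 228; the given cells sum to 145, so (4,1) = 83.
Column 1 needs 228; the known cells sum to 189, so (3,1) = 39.
From column 4, 228 − (31 + 75 + 35) gives (3,4) = 87.

79 51 67 31 / 27 71 55 75 / 39 59 43 87 / 83 47 63 35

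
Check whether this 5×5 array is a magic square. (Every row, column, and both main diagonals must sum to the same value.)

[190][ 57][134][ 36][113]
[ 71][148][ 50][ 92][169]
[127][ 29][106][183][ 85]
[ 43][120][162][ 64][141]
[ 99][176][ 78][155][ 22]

Yes

Row 1: 190 + 57 + 134 + 36 + 113 = 530.
Row 2: 71 + 148 + 50 + 92 + 169 = 530.
Row 3: 127 + 29 + 106 + 183 + 85 = 530.
Row 4: 43 + 120 + 162 + 64 + 141 = 530.
Row 5: 99 + 176 + 78 + 155 + 22 = 530.
Column 1: 190 + 71 + 127 + 43 + 99 = 530.
Column 2: 57 + 148 + 29 + 120 + 176 = 530.
Column 3: 134 + 50 + 106 + 162 + 78 = 530.
Column 4: 36 + 92 + 183 + 64 + 155 = 530.
Column 5: 113 + 169 + 85 + 141 + 22 = 530.
Main diagonal: 190 + 148 + 106 + 64 + 22 = 530.
Anti-diagonal: 113 + 92 + 106 + 120 + 99 = 530.
All lines sum to 530.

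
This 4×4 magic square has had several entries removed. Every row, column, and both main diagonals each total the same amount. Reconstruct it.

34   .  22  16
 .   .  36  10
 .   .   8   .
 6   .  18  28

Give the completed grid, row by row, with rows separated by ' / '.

Column 3 is already complete: 22 + 36 + 8 + 18 = 84, so that is the magic constant.
From row 1, 84 − (34 + 22 + 16) gives (1,2) = 12.
Row 4 needs 84; the known cells sum to 52, so (4,2) = 32.
Column 4 must total 84; the given cells sum to 54, so (3,4) = 30.
From main diagonal, 84 − (34 + 8 + 28) gives (2,2) = 14.
The remaining cell in anti-diagonal is (3,2) = 84 − 58 = 26.
Using row 2: 14 + 36 + 10 + ? → (2,1) = 84 − 60 = 24.
From row 3, 84 − (26 + 8 + 30) gives (3,1) = 20.

34 12 22 16 / 24 14 36 10 / 20 26 8 30 / 6 32 18 28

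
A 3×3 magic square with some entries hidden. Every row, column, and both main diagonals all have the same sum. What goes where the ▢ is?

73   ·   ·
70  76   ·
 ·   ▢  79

Main diagonal is complete and sums to 228; that is the magic constant.
Row 2: 70 + 76 + ? = 228, so (2,3) = 82.
From column 1, 228 − (73 + 70) gives (3,1) = 85.
Column 3: 82 + 79 + ? = 228, so (1,3) = 67.
Row 1: 73 + 67 + ? = 228, so (1,2) = 88.
Row 3 needs 228; the known cells sum to 164, so (3,2) = 64.

64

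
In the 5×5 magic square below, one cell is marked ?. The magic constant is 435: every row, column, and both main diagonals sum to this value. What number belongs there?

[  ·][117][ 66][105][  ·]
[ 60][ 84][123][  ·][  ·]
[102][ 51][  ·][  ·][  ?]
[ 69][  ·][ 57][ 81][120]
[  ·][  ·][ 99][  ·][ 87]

78

Row 4: 69 + 57 + 81 + 120 + ? = 435, so (4,2) = 108.
Column 2 must total 435; the given cells sum to 360, so (5,2) = 75.
Column 3 must total 435; the given cells sum to 345, so (3,3) = 90.
Main diagonal must total 435; the given cells sum to 342, so (1,1) = 93.
Row 1 needs 435; the known cells sum to 381, so (1,5) = 54.
The remaining cell in column 1 is (5,1) = 435 − 324 = 111.
Using anti-diagonal: 54 + 90 + 108 + 111 + ? → (2,4) = 435 − 363 = 72.
Row 2 needs 435; the known cells sum to 339, so (2,5) = 96.
Row 5 needs 435; the known cells sum to 372, so (5,4) = 63.
Column 4: 105 + 72 + 81 + 63 + ? = 435, so (3,4) = 114.
From column 5, 435 − (54 + 96 + 120 + 87) gives (3,5) = 78.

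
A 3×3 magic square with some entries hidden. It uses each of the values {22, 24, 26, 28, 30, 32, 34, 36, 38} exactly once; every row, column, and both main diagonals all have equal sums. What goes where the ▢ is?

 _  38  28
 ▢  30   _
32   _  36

The 9 entries sum to 270, so each line sums to 270/3 = 90.
Using row 1: 38 + 28 + ? → (1,1) = 90 − 66 = 24.
Row 3: 32 + 36 + ? = 90, so (3,2) = 22.
The remaining cell in column 1 is (2,1) = 90 − 56 = 34.

34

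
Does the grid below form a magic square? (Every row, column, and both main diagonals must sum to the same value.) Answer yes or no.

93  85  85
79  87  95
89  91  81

Row 1: 93 + 85 + 85 = 263.
Row 2: 79 + 87 + 95 = 261.
Row 3: 89 + 91 + 81 = 261.
Column 1: 93 + 79 + 89 = 261.
Column 2: 85 + 87 + 91 = 263.
Column 3: 85 + 95 + 81 = 261.
Main diagonal: 93 + 87 + 81 = 261.
Anti-diagonal: 85 + 87 + 89 = 261.

No — row 1 sums to 263 but anti-diagonal sums to 261.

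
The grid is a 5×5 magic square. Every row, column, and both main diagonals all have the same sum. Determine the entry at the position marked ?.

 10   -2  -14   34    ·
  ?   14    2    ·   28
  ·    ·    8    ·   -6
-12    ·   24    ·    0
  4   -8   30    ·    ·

16

Column 3 is complete and sums to 50; that is the magic constant.
The remaining cell in row 1 is (1,5) = 50 − 28 = 22.
Using column 5: 22 + 28 + (-6) + 0 + ? → (5,5) = 50 − 44 = 6.
Main diagonal: 10 + 14 + 8 + 6 + ? = 50, so (4,4) = 12.
Row 4 must total 50; the given cells sum to 24, so (4,2) = 26.
From row 5, 50 − (4 + (-8) + 30 + 6) gives (5,4) = 18.
Column 2: -2 + 14 + 26 + (-8) + ? = 50, so (3,2) = 20.
From anti-diagonal, 50 − (22 + 8 + 26 + 4) gives (2,4) = -10.
Using row 2: 14 + 2 + (-10) + 28 + ? → (2,1) = 50 − 34 = 16.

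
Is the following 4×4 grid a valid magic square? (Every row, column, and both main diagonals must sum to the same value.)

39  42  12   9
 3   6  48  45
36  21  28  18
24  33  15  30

Row 1: 39 + 42 + 12 + 9 = 102.
Row 2: 3 + 6 + 48 + 45 = 102.
Row 3: 36 + 21 + 28 + 18 = 103.
Row 4: 24 + 33 + 15 + 30 = 102.
Column 1: 39 + 3 + 36 + 24 = 102.
Column 2: 42 + 6 + 21 + 33 = 102.
Column 3: 12 + 48 + 28 + 15 = 103.
Column 4: 9 + 45 + 18 + 30 = 102.
Main diagonal: 39 + 6 + 28 + 30 = 103.
Anti-diagonal: 9 + 48 + 21 + 24 = 102.

No — anti-diagonal sums to 102 but row 3 sums to 103.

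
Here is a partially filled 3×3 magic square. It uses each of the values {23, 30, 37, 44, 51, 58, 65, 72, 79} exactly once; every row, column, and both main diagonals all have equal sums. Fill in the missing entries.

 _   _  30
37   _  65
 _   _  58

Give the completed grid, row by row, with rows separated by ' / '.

44 79 30 / 37 51 65 / 72 23 58

The 9 entries sum to 459, so each line sums to 459/3 = 153.
Row 2: 37 + 65 + ? = 153, so (2,2) = 51.
Main diagonal must total 153; the given cells sum to 109, so (1,1) = 44.
The remaining cell in anti-diagonal is (3,1) = 153 − 81 = 72.
Row 1: 44 + 30 + ? = 153, so (1,2) = 79.
From row 3, 153 − (72 + 58) gives (3,2) = 23.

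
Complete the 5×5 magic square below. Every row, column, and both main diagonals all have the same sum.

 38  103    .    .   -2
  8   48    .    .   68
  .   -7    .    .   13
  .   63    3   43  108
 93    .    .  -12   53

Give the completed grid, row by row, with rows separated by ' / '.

Column 5 is already complete: -2 + 68 + 13 + 108 + 53 = 240, so that is the magic constant.
Row 4 needs 240; the known cells sum to 217, so (4,1) = 23.
Column 1 must total 240; the given cells sum to 162, so (3,1) = 78.
The remaining cell in column 2 is (5,2) = 240 − 207 = 33.
From main diagonal, 240 − (38 + 48 + 43 + 53) gives (3,3) = 58.
Anti-diagonal must total 240; the given cells sum to 212, so (2,4) = 28.
From row 2, 240 − (8 + 48 + 28 + 68) gives (2,3) = 88.
Using row 3: 78 + (-7) + 58 + 13 + ? → (3,4) = 240 − 142 = 98.
Row 5 needs 240; the known cells sum to 167, so (5,3) = 73.
The remaining cell in column 3 is (1,3) = 240 − 222 = 18.
Column 4: 28 + 98 + 43 + (-12) + ? = 240, so (1,4) = 83.

38 103 18 83 -2 / 8 48 88 28 68 / 78 -7 58 98 13 / 23 63 3 43 108 / 93 33 73 -12 53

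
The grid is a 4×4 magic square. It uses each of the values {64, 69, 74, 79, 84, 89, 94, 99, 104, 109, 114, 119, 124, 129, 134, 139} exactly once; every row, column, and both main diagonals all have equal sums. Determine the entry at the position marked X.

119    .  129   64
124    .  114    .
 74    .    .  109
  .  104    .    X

134

The 16 entries sum to 1624, so each line sums to 1624/4 = 406.
Row 1 must total 406; the given cells sum to 312, so (1,2) = 94.
Column 1 needs 406; the known cells sum to 317, so (4,1) = 89.
Anti-diagonal needs 406; the known cells sum to 267, so (3,2) = 139.
From row 3, 406 − (74 + 139 + 109) gives (3,3) = 84.
The remaining cell in column 2 is (2,2) = 406 − 337 = 69.
Column 3 needs 406; the known cells sum to 327, so (4,3) = 79.
Main diagonal must total 406; the given cells sum to 272, so (4,4) = 134.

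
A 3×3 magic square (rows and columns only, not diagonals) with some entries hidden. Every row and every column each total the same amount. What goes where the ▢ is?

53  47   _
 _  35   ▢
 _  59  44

Column 2 is complete and sums to 141; that is the magic constant.
Row 1 must total 141; the given cells sum to 100, so (1,3) = 41.
Row 3: 59 + 44 + ? = 141, so (3,1) = 38.
The remaining cell in column 1 is (2,1) = 141 − 91 = 50.
From column 3, 141 − (41 + 44) gives (2,3) = 56.

56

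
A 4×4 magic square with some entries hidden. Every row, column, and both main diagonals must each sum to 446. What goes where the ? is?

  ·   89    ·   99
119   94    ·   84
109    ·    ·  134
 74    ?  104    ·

139

From row 2, 446 − (119 + 94 + 84) gives (2,3) = 149.
Column 1: 119 + 109 + 74 + ? = 446, so (1,1) = 144.
Column 4 must total 446; the given cells sum to 317, so (4,4) = 129.
The remaining cell in main diagonal is (3,3) = 446 − 367 = 79.
Anti-diagonal: 99 + 149 + 74 + ? = 446, so (3,2) = 124.
Row 1 needs 446; the known cells sum to 332, so (1,3) = 114.
Row 4 needs 446; the known cells sum to 307, so (4,2) = 139.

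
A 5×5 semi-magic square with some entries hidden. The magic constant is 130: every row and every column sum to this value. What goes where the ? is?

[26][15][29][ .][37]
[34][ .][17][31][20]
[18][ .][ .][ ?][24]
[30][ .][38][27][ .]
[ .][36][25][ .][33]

Row 1: 26 + 15 + 29 + 37 + ? = 130, so (1,4) = 23.
Row 2 needs 130; the known cells sum to 102, so (2,2) = 28.
Using column 1: 26 + 34 + 18 + 30 + ? → (5,1) = 130 − 108 = 22.
Column 3 needs 130; the known cells sum to 109, so (3,3) = 21.
Column 5 needs 130; the known cells sum to 114, so (4,5) = 16.
The remaining cell in row 4 is (4,2) = 130 − 111 = 19.
Row 5 must total 130; the given cells sum to 116, so (5,4) = 14.
Column 2: 15 + 28 + 19 + 36 + ? = 130, so (3,2) = 32.
Column 4 needs 130; the known cells sum to 95, so (3,4) = 35.

35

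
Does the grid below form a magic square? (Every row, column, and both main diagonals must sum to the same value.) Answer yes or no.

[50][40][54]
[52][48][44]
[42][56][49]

Row 1: 50 + 40 + 54 = 144.
Row 2: 52 + 48 + 44 = 144.
Row 3: 42 + 56 + 49 = 147.
Column 1: 50 + 52 + 42 = 144.
Column 2: 40 + 48 + 56 = 144.
Column 3: 54 + 44 + 49 = 147.
Main diagonal: 50 + 48 + 49 = 147.
Anti-diagonal: 54 + 48 + 42 = 144.

No — anti-diagonal sums to 144 but main diagonal sums to 147.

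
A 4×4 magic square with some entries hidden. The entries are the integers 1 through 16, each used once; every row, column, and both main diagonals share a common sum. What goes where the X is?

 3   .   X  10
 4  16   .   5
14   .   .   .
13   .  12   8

The entries are 1 through 16, which sum to 136, so each line sums to 136/4 = 34.
The remaining cell in row 2 is (2,3) = 34 − 25 = 9.
The remaining cell in row 4 is (4,2) = 34 − 33 = 1.
Using column 4: 10 + 5 + 8 + ? → (3,4) = 34 − 23 = 11.
Main diagonal needs 34; the known cells sum to 27, so (3,3) = 7.
Anti-diagonal needs 34; the known cells sum to 32, so (3,2) = 2.
The remaining cell in column 2 is (1,2) = 34 − 19 = 15.
Using column 3: 9 + 7 + 12 + ? → (1,3) = 34 − 28 = 6.

6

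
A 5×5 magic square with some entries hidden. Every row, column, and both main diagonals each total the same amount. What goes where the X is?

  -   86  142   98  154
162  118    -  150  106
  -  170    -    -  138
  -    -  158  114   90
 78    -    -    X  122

Column 5 is complete and sums to 610; that is the magic constant.
Row 1 must total 610; the given cells sum to 480, so (1,1) = 130.
The remaining cell in row 2 is (2,3) = 610 − 536 = 74.
Using main diagonal: 130 + 118 + 114 + 122 + ? → (3,3) = 610 − 484 = 126.
Anti-diagonal needs 610; the known cells sum to 508, so (4,2) = 102.
From row 4, 610 − (102 + 158 + 114 + 90) gives (4,1) = 146.
Column 1 must total 610; the given cells sum to 516, so (3,1) = 94.
Using column 2: 86 + 118 + 170 + 102 + ? → (5,2) = 610 − 476 = 134.
Column 3 needs 610; the known cells sum to 500, so (5,3) = 110.
From row 3, 610 − (94 + 170 + 126 + 138) gives (3,4) = 82.
The remaining cell in row 5 is (5,4) = 610 − 444 = 166.

166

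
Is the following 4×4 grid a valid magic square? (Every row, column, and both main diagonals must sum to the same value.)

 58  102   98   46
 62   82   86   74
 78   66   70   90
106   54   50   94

Yes

Row 1: 58 + 102 + 98 + 46 = 304.
Row 2: 62 + 82 + 86 + 74 = 304.
Row 3: 78 + 66 + 70 + 90 = 304.
Row 4: 106 + 54 + 50 + 94 = 304.
Column 1: 58 + 62 + 78 + 106 = 304.
Column 2: 102 + 82 + 66 + 54 = 304.
Column 3: 98 + 86 + 70 + 50 = 304.
Column 4: 46 + 74 + 90 + 94 = 304.
Main diagonal: 58 + 82 + 70 + 94 = 304.
Anti-diagonal: 46 + 86 + 66 + 106 = 304.
All lines sum to 304.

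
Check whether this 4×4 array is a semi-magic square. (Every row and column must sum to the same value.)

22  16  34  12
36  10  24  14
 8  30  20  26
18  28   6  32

Row 1: 22 + 16 + 34 + 12 = 84.
Row 2: 36 + 10 + 24 + 14 = 84.
Row 3: 8 + 30 + 20 + 26 = 84.
Row 4: 18 + 28 + 6 + 32 = 84.
Column 1: 22 + 36 + 8 + 18 = 84.
Column 2: 16 + 10 + 30 + 28 = 84.
Column 3: 34 + 24 + 20 + 6 = 84.
Column 4: 12 + 14 + 26 + 32 = 84.
All lines sum to 84.

Yes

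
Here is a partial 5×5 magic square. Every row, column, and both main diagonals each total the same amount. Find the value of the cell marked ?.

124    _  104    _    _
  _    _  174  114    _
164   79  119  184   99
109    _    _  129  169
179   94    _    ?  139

Row 3 is complete and sums to 645; that is the magic constant.
Column 1: 124 + 164 + 109 + 179 + ? = 645, so (2,1) = 69.
From main diagonal, 645 − (124 + 119 + 129 + 139) gives (2,2) = 134.
Row 2: 69 + 134 + 174 + 114 + ? = 645, so (2,5) = 154.
Column 5 needs 645; the known cells sum to 561, so (1,5) = 84.
Anti-diagonal: 84 + 114 + 119 + 179 + ? = 645, so (4,2) = 149.
From row 4, 645 − (109 + 149 + 129 + 169) gives (4,3) = 89.
Column 2 needs 645; the known cells sum to 456, so (1,2) = 189.
Column 3: 104 + 174 + 119 + 89 + ? = 645, so (5,3) = 159.
From row 1, 645 − (124 + 189 + 104 + 84) gives (1,4) = 144.
Row 5: 179 + 94 + 159 + 139 + ? = 645, so (5,4) = 74.

74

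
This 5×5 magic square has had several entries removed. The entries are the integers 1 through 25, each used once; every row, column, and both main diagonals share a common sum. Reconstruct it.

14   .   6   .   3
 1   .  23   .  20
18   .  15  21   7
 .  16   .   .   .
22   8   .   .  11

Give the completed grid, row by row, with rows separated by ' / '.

The entries are 1 through 25, which sum to 325, so each line sums to 325/5 = 65.
Using row 3: 18 + 15 + 21 + 7 + ? → (3,2) = 65 − 61 = 4.
Using column 1: 14 + 1 + 18 + 22 + ? → (4,1) = 65 − 55 = 10.
The remaining cell in column 5 is (4,5) = 65 − 41 = 24.
From anti-diagonal, 65 − (3 + 15 + 16 + 22) gives (2,4) = 9.
Using row 2: 1 + 23 + 9 + 20 + ? → (2,2) = 65 − 53 = 12.
From column 2, 65 − (12 + 4 + 16 + 8) gives (1,2) = 25.
Using main diagonal: 14 + 12 + 15 + 11 + ? → (4,4) = 65 − 52 = 13.
Row 1 must total 65; the given cells sum to 48, so (1,4) = 17.
From row 4, 65 − (10 + 16 + 13 + 24) gives (4,3) = 2.
Column 3 must total 65; the given cells sum to 46, so (5,3) = 19.
The remaining cell in column 4 is (5,4) = 65 − 60 = 5.

14 25 6 17 3 / 1 12 23 9 20 / 18 4 15 21 7 / 10 16 2 13 24 / 22 8 19 5 11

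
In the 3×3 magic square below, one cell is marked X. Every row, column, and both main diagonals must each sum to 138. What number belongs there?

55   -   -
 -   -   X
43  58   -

52

Row 3 needs 138; the known cells sum to 101, so (3,3) = 37.
Column 1 needs 138; the known cells sum to 98, so (2,1) = 40.
The remaining cell in main diagonal is (2,2) = 138 − 92 = 46.
From anti-diagonal, 138 − (46 + 43) gives (1,3) = 49.
Row 1 needs 138; the known cells sum to 104, so (1,2) = 34.
Row 2 must total 138; the given cells sum to 86, so (2,3) = 52.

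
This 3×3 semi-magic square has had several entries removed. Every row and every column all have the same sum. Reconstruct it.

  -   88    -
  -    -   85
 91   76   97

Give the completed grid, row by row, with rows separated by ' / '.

Row 3 is already complete: 91 + 76 + 97 = 264, so that is the magic constant.
Column 2 must total 264; the given cells sum to 164, so (2,2) = 100.
Using column 3: 85 + 97 + ? → (1,3) = 264 − 182 = 82.
Row 1: 88 + 82 + ? = 264, so (1,1) = 94.
Row 2 needs 264; the known cells sum to 185, so (2,1) = 79.

94 88 82 / 79 100 85 / 91 76 97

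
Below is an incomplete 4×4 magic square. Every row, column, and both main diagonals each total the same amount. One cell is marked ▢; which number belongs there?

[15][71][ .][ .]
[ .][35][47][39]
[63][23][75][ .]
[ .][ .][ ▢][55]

31

Main diagonal is complete and sums to 180; that is the magic constant.
Row 2 must total 180; the given cells sum to 121, so (2,1) = 59.
The remaining cell in row 3 is (3,4) = 180 − 161 = 19.
Using column 1: 15 + 59 + 63 + ? → (4,1) = 180 − 137 = 43.
Column 2: 71 + 35 + 23 + ? = 180, so (4,2) = 51.
Column 4 needs 180; the known cells sum to 113, so (1,4) = 67.
Using row 1: 15 + 71 + 67 + ? → (1,3) = 180 − 153 = 27.
Using row 4: 43 + 51 + 55 + ? → (4,3) = 180 − 149 = 31.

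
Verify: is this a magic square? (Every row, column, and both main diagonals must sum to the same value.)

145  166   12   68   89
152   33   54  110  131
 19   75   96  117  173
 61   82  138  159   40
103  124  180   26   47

Yes

Row 1: 145 + 166 + 12 + 68 + 89 = 480.
Row 2: 152 + 33 + 54 + 110 + 131 = 480.
Row 3: 19 + 75 + 96 + 117 + 173 = 480.
Row 4: 61 + 82 + 138 + 159 + 40 = 480.
Row 5: 103 + 124 + 180 + 26 + 47 = 480.
Column 1: 145 + 152 + 19 + 61 + 103 = 480.
Column 2: 166 + 33 + 75 + 82 + 124 = 480.
Column 3: 12 + 54 + 96 + 138 + 180 = 480.
Column 4: 68 + 110 + 117 + 159 + 26 = 480.
Column 5: 89 + 131 + 173 + 40 + 47 = 480.
Main diagonal: 145 + 33 + 96 + 159 + 47 = 480.
Anti-diagonal: 89 + 110 + 96 + 82 + 103 = 480.
All lines sum to 480.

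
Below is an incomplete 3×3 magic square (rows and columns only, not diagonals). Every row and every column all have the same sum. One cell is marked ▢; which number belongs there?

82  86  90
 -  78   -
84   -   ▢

80

Row 1 is complete and sums to 258; that is the magic constant.
Column 1 needs 258; the known cells sum to 166, so (2,1) = 92.
Using column 2: 86 + 78 + ? → (3,2) = 258 − 164 = 94.
Using row 2: 92 + 78 + ? → (2,3) = 258 − 170 = 88.
From row 3, 258 − (84 + 94) gives (3,3) = 80.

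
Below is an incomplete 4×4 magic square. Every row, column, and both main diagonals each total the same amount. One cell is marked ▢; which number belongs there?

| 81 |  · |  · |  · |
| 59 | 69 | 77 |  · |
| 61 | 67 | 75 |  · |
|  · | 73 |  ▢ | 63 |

Main diagonal is complete and sums to 288; that is the magic constant.
Row 2: 59 + 69 + 77 + ? = 288, so (2,4) = 83.
The remaining cell in row 3 is (3,4) = 288 − 203 = 85.
Column 1 needs 288; the known cells sum to 201, so (4,1) = 87.
Column 2: 69 + 67 + 73 + ? = 288, so (1,2) = 79.
Column 4 must total 288; the given cells sum to 231, so (1,4) = 57.
Row 1 needs 288; the known cells sum to 217, so (1,3) = 71.
From row 4, 288 − (87 + 73 + 63) gives (4,3) = 65.

65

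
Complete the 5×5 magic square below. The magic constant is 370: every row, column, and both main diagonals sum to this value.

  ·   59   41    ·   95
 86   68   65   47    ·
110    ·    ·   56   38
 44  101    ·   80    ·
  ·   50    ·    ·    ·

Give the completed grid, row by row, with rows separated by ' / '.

Row 2 must total 370; the given cells sum to 266, so (2,5) = 104.
Using column 2: 59 + 68 + 101 + 50 + ? → (3,2) = 370 − 278 = 92.
From row 3, 370 − (110 + 92 + 56 + 38) gives (3,3) = 74.
Anti-diagonal needs 370; the known cells sum to 317, so (5,1) = 53.
Column 1 needs 370; the known cells sum to 293, so (1,1) = 77.
Main diagonal must total 370; the given cells sum to 299, so (5,5) = 71.
Row 1 must total 370; the given cells sum to 272, so (1,4) = 98.
Column 4: 98 + 47 + 56 + 80 + ? = 370, so (5,4) = 89.
Column 5: 95 + 104 + 38 + 71 + ? = 370, so (4,5) = 62.
From row 4, 370 − (44 + 101 + 80 + 62) gives (4,3) = 83.
From row 5, 370 − (53 + 50 + 89 + 71) gives (5,3) = 107.

77 59 41 98 95 / 86 68 65 47 104 / 110 92 74 56 38 / 44 101 83 80 62 / 53 50 107 89 71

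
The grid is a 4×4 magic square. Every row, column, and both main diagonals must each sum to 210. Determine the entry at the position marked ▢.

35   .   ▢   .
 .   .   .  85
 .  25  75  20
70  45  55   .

30

The remaining cell in row 3 is (3,1) = 210 − 120 = 90.
The remaining cell in row 4 is (4,4) = 210 − 170 = 40.
Column 1 must total 210; the given cells sum to 195, so (2,1) = 15.
Column 4 needs 210; the known cells sum to 145, so (1,4) = 65.
Main diagonal: 35 + 75 + 40 + ? = 210, so (2,2) = 60.
Anti-diagonal needs 210; the known cells sum to 160, so (2,3) = 50.
Using column 2: 60 + 25 + 45 + ? → (1,2) = 210 − 130 = 80.
Column 3 needs 210; the known cells sum to 180, so (1,3) = 30.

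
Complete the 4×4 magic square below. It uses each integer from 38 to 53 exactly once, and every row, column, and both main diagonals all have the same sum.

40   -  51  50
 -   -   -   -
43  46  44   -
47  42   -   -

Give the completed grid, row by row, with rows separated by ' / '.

The entries are 38 through 53, which sum to 728, so each line sums to 728/4 = 182.
Row 1 must total 182; the given cells sum to 141, so (1,2) = 41.
Using row 3: 43 + 46 + 44 + ? → (3,4) = 182 − 133 = 49.
Using column 1: 40 + 43 + 47 + ? → (2,1) = 182 − 130 = 52.
Column 2: 41 + 46 + 42 + ? = 182, so (2,2) = 53.
From main diagonal, 182 − (40 + 53 + 44) gives (4,4) = 45.
From anti-diagonal, 182 − (50 + 46 + 47) gives (2,3) = 39.
Row 2 must total 182; the given cells sum to 144, so (2,4) = 38.
From row 4, 182 − (47 + 42 + 45) gives (4,3) = 48.

40 41 51 50 / 52 53 39 38 / 43 46 44 49 / 47 42 48 45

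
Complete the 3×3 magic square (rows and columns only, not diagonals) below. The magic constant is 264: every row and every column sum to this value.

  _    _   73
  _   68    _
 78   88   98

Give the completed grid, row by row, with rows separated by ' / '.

83 108 73 / 103 68 93 / 78 88 98

Column 2 must total 264; the given cells sum to 156, so (1,2) = 108.
Column 3 needs 264; the known cells sum to 171, so (2,3) = 93.
Using row 1: 108 + 73 + ? → (1,1) = 264 − 181 = 83.
Row 2: 68 + 93 + ? = 264, so (2,1) = 103.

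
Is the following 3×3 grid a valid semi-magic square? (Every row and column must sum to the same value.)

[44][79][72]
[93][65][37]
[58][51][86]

Yes

Row 1: 44 + 79 + 72 = 195.
Row 2: 93 + 65 + 37 = 195.
Row 3: 58 + 51 + 86 = 195.
Column 1: 44 + 93 + 58 = 195.
Column 2: 79 + 65 + 51 = 195.
Column 3: 72 + 37 + 86 = 195.
All lines sum to 195.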